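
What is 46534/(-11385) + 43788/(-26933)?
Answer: -76166374/13331835 ≈ -5.7131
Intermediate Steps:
46534/(-11385) + 43788/(-26933) = 46534*(-1/11385) + 43788*(-1/26933) = -46534/11385 - 43788/26933 = -76166374/13331835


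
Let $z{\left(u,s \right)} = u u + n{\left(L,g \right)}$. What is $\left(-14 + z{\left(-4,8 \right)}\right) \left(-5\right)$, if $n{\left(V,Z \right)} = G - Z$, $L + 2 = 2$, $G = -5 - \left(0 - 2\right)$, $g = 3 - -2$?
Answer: $30$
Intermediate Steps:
$g = 5$ ($g = 3 + 2 = 5$)
$G = -3$ ($G = -5 - -2 = -5 + 2 = -3$)
$L = 0$ ($L = -2 + 2 = 0$)
$n{\left(V,Z \right)} = -3 - Z$
$z{\left(u,s \right)} = -8 + u^{2}$ ($z{\left(u,s \right)} = u u - 8 = u^{2} - 8 = -8 + u^{2}$)
$\left(-14 + z{\left(-4,8 \right)}\right) \left(-5\right) = \left(-14 - \left(8 - \left(-4\right)^{2}\right)\right) \left(-5\right) = \left(-14 + \left(-8 + 16\right)\right) \left(-5\right) = \left(-14 + 8\right) \left(-5\right) = \left(-6\right) \left(-5\right) = 30$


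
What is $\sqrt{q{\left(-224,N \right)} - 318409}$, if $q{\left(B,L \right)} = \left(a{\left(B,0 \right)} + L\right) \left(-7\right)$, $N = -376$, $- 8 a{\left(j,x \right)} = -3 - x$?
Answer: $\frac{3 i \sqrt{561386}}{4} \approx 561.94 i$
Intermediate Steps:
$a{\left(j,x \right)} = \frac{3}{8} + \frac{x}{8}$ ($a{\left(j,x \right)} = - \frac{-3 - x}{8} = \frac{3}{8} + \frac{x}{8}$)
$q{\left(B,L \right)} = - \frac{21}{8} - 7 L$ ($q{\left(B,L \right)} = \left(\left(\frac{3}{8} + \frac{1}{8} \cdot 0\right) + L\right) \left(-7\right) = \left(\left(\frac{3}{8} + 0\right) + L\right) \left(-7\right) = \left(\frac{3}{8} + L\right) \left(-7\right) = - \frac{21}{8} - 7 L$)
$\sqrt{q{\left(-224,N \right)} - 318409} = \sqrt{\left(- \frac{21}{8} - -2632\right) - 318409} = \sqrt{\left(- \frac{21}{8} + 2632\right) - 318409} = \sqrt{\frac{21035}{8} - 318409} = \sqrt{- \frac{2526237}{8}} = \frac{3 i \sqrt{561386}}{4}$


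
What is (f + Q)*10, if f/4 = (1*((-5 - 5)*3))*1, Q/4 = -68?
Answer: -3920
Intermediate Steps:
Q = -272 (Q = 4*(-68) = -272)
f = -120 (f = 4*((1*((-5 - 5)*3))*1) = 4*((1*(-10*3))*1) = 4*((1*(-30))*1) = 4*(-30*1) = 4*(-30) = -120)
(f + Q)*10 = (-120 - 272)*10 = -392*10 = -3920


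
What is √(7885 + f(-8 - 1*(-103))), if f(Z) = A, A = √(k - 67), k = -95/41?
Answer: √(13254685 + 287*I*√2378)/41 ≈ 88.797 + 0.04688*I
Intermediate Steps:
k = -95/41 (k = -95*1/41 = -95/41 ≈ -2.3171)
A = 7*I*√2378/41 (A = √(-95/41 - 67) = √(-2842/41) = 7*I*√2378/41 ≈ 8.3257*I)
f(Z) = 7*I*√2378/41
√(7885 + f(-8 - 1*(-103))) = √(7885 + 7*I*√2378/41)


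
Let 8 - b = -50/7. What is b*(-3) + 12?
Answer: -234/7 ≈ -33.429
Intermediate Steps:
b = 106/7 (b = 8 - (-50)/7 = 8 - 1*(-50/7) = 8 + 50/7 = 106/7 ≈ 15.143)
b*(-3) + 12 = (106/7)*(-3) + 12 = -318/7 + 12 = -234/7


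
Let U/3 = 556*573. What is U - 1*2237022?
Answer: -1281258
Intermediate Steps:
U = 955764 (U = 3*(556*573) = 3*318588 = 955764)
U - 1*2237022 = 955764 - 1*2237022 = 955764 - 2237022 = -1281258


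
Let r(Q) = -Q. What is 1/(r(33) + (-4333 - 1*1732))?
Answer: -1/6098 ≈ -0.00016399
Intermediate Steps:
1/(r(33) + (-4333 - 1*1732)) = 1/(-1*33 + (-4333 - 1*1732)) = 1/(-33 + (-4333 - 1732)) = 1/(-33 - 6065) = 1/(-6098) = -1/6098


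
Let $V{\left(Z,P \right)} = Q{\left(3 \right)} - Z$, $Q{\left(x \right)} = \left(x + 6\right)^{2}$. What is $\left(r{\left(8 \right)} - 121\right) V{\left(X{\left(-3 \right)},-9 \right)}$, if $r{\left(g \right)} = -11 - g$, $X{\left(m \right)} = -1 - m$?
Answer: $-11060$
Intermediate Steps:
$Q{\left(x \right)} = \left(6 + x\right)^{2}$
$V{\left(Z,P \right)} = 81 - Z$ ($V{\left(Z,P \right)} = \left(6 + 3\right)^{2} - Z = 9^{2} - Z = 81 - Z$)
$\left(r{\left(8 \right)} - 121\right) V{\left(X{\left(-3 \right)},-9 \right)} = \left(\left(-11 - 8\right) - 121\right) \left(81 - \left(-1 - -3\right)\right) = \left(\left(-11 - 8\right) - 121\right) \left(81 - \left(-1 + 3\right)\right) = \left(-19 - 121\right) \left(81 - 2\right) = - 140 \left(81 - 2\right) = \left(-140\right) 79 = -11060$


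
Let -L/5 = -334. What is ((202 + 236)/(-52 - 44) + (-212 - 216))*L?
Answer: -5779035/8 ≈ -7.2238e+5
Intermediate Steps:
L = 1670 (L = -5*(-334) = 1670)
((202 + 236)/(-52 - 44) + (-212 - 216))*L = ((202 + 236)/(-52 - 44) + (-212 - 216))*1670 = (438/(-96) - 428)*1670 = (438*(-1/96) - 428)*1670 = (-73/16 - 428)*1670 = -6921/16*1670 = -5779035/8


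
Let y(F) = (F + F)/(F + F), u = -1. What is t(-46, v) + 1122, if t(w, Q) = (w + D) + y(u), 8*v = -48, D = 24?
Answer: 1101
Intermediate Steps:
y(F) = 1 (y(F) = (2*F)/((2*F)) = (2*F)*(1/(2*F)) = 1)
v = -6 (v = (⅛)*(-48) = -6)
t(w, Q) = 25 + w (t(w, Q) = (w + 24) + 1 = (24 + w) + 1 = 25 + w)
t(-46, v) + 1122 = (25 - 46) + 1122 = -21 + 1122 = 1101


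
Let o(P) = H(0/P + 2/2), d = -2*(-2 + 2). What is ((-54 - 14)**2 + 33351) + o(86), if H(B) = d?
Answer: 37975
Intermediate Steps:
d = 0 (d = -2*0 = 0)
H(B) = 0
o(P) = 0
((-54 - 14)**2 + 33351) + o(86) = ((-54 - 14)**2 + 33351) + 0 = ((-68)**2 + 33351) + 0 = (4624 + 33351) + 0 = 37975 + 0 = 37975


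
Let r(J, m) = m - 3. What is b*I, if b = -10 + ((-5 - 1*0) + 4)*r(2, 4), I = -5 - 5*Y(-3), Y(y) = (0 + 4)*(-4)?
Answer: -825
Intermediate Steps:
r(J, m) = -3 + m
Y(y) = -16 (Y(y) = 4*(-4) = -16)
I = 75 (I = -5 - 5*(-16) = -5 + 80 = 75)
b = -11 (b = -10 + ((-5 - 1*0) + 4)*(-3 + 4) = -10 + ((-5 + 0) + 4)*1 = -10 + (-5 + 4)*1 = -10 - 1*1 = -10 - 1 = -11)
b*I = -11*75 = -825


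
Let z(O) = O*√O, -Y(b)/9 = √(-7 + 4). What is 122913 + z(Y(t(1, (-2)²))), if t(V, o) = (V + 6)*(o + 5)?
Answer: 122913 + 27*3^(¾)*(-I)^(3/2) ≈ 1.2287e+5 - 43.52*I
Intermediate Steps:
t(V, o) = (5 + o)*(6 + V) (t(V, o) = (6 + V)*(5 + o) = (5 + o)*(6 + V))
Y(b) = -9*I*√3 (Y(b) = -9*√(-7 + 4) = -9*I*√3)
z(O) = O^(3/2)
122913 + z(Y(t(1, (-2)²))) = 122913 + (-9*I*√3)^(3/2) = 122913 + 27*3^(¾)*(-I)^(3/2)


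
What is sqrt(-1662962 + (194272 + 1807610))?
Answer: 2*sqrt(84730) ≈ 582.17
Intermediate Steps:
sqrt(-1662962 + (194272 + 1807610)) = sqrt(-1662962 + 2001882) = sqrt(338920) = 2*sqrt(84730)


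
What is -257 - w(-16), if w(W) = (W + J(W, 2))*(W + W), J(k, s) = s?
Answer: -705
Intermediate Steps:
w(W) = 2*W*(2 + W) (w(W) = (W + 2)*(W + W) = (2 + W)*(2*W) = 2*W*(2 + W))
-257 - w(-16) = -257 - 2*(-16)*(2 - 16) = -257 - 2*(-16)*(-14) = -257 - 1*448 = -257 - 448 = -705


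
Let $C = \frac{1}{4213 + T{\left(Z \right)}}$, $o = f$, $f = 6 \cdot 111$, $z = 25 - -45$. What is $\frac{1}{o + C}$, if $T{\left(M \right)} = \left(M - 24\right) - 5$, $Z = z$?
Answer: $\frac{4254}{2833165} \approx 0.0015015$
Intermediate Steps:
$z = 70$ ($z = 25 + 45 = 70$)
$Z = 70$
$f = 666$
$o = 666$
$T{\left(M \right)} = -29 + M$ ($T{\left(M \right)} = \left(-24 + M\right) - 5 = -29 + M$)
$C = \frac{1}{4254}$ ($C = \frac{1}{4213 + \left(-29 + 70\right)} = \frac{1}{4213 + 41} = \frac{1}{4254} \approx 0.00023507$)
$\frac{1}{o + C} = \frac{1}{666 + \frac{1}{4254}} = \frac{1}{\frac{2833165}{4254}} = \frac{4254}{2833165}$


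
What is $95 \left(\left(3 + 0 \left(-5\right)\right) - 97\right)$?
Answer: $-8930$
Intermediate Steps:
$95 \left(\left(3 + 0 \left(-5\right)\right) - 97\right) = 95 \left(\left(3 + 0\right) - 97\right) = 95 \left(3 - 97\right) = 95 \left(-94\right) = -8930$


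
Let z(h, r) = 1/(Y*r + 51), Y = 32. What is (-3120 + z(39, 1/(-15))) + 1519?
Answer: -1173518/733 ≈ -1601.0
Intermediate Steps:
z(h, r) = 1/(51 + 32*r) (z(h, r) = 1/(32*r + 51) = 1/(51 + 32*r))
(-3120 + z(39, 1/(-15))) + 1519 = (-3120 + 1/(51 + 32/(-15))) + 1519 = (-3120 + 1/(51 + 32*(-1/15))) + 1519 = (-3120 + 1/(51 - 32/15)) + 1519 = (-3120 + 1/(733/15)) + 1519 = (-3120 + 15/733) + 1519 = -2286945/733 + 1519 = -1173518/733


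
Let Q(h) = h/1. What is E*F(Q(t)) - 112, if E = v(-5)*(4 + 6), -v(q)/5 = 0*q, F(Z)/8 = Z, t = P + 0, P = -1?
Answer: -112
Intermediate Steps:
t = -1 (t = -1 + 0 = -1)
Q(h) = h (Q(h) = h*1 = h)
F(Z) = 8*Z
v(q) = 0 (v(q) = -0*q = -5*0 = 0)
E = 0 (E = 0*(4 + 6) = 0*10 = 0)
E*F(Q(t)) - 112 = 0*(8*(-1)) - 112 = 0*(-8) - 112 = 0 - 112 = -112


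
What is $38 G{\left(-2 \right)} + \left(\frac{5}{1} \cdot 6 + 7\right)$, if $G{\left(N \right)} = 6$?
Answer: $265$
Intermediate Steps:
$38 G{\left(-2 \right)} + \left(\frac{5}{1} \cdot 6 + 7\right) = 38 \cdot 6 + \left(\frac{5}{1} \cdot 6 + 7\right) = 228 + \left(5 \cdot 1 \cdot 6 + 7\right) = 228 + \left(5 \cdot 6 + 7\right) = 228 + \left(30 + 7\right) = 228 + 37 = 265$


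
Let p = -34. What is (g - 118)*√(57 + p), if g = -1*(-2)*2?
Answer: -114*√23 ≈ -546.72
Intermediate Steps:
g = 4 (g = 2*2 = 4)
(g - 118)*√(57 + p) = (4 - 118)*√(57 - 34) = -114*√23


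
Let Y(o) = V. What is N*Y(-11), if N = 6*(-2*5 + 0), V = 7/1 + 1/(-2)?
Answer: -390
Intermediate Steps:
V = 13/2 (V = 7*1 + 1*(-½) = 7 - ½ = 13/2 ≈ 6.5000)
Y(o) = 13/2
N = -60 (N = 6*(-10 + 0) = 6*(-10) = -60)
N*Y(-11) = -60*13/2 = -390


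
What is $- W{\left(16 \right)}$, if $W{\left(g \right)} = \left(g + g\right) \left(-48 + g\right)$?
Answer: $1024$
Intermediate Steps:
$W{\left(g \right)} = 2 g \left(-48 + g\right)$
$- W{\left(16 \right)} = - 2 \cdot 16 \left(-48 + 16\right) = - 2 \cdot 16 \left(-32\right) = \left(-1\right) \left(-1024\right) = 1024$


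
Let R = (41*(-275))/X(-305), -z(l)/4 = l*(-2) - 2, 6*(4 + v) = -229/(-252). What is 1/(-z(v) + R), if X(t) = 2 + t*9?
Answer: 518427/13945076 ≈ 0.037176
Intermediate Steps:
v = -5819/1512 (v = -4 + (-229/(-252))/6 = -4 + (-229*(-1/252))/6 = -4 + (1/6)*(229/252) = -4 + 229/1512 = -5819/1512 ≈ -3.8485)
X(t) = 2 + 9*t
z(l) = 8 + 8*l (z(l) = -4*(l*(-2) - 2) = -4*(-2*l - 2) = -4*(-2 - 2*l) = 8 + 8*l)
R = 11275/2743 (R = (41*(-275))/(2 + 9*(-305)) = -11275/(2 - 2745) = -11275/(-2743) = -11275*(-1/2743) = 11275/2743 ≈ 4.1105)
1/(-z(v) + R) = 1/(-(8 + 8*(-5819/1512)) + 11275/2743) = 1/(-(8 - 5819/189) + 11275/2743) = 1/(-1*(-4307/189) + 11275/2743) = 1/(4307/189 + 11275/2743) = 1/(13945076/518427) = 518427/13945076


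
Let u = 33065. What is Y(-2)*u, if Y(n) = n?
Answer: -66130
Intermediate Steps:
Y(-2)*u = -2*33065 = -66130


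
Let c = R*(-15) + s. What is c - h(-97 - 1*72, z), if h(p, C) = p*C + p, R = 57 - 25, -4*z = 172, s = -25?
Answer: -7603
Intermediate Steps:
z = -43 (z = -¼*172 = -43)
R = 32
h(p, C) = p + C*p (h(p, C) = C*p + p = p + C*p)
c = -505 (c = 32*(-15) - 25 = -480 - 25 = -505)
c - h(-97 - 1*72, z) = -505 - (-97 - 1*72)*(1 - 43) = -505 - (-97 - 72)*(-42) = -505 - (-169)*(-42) = -505 - 1*7098 = -505 - 7098 = -7603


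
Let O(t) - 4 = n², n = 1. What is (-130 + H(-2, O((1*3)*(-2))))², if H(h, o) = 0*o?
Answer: 16900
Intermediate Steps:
O(t) = 5 (O(t) = 4 + 1² = 4 + 1 = 5)
H(h, o) = 0
(-130 + H(-2, O((1*3)*(-2))))² = (-130 + 0)² = (-130)² = 16900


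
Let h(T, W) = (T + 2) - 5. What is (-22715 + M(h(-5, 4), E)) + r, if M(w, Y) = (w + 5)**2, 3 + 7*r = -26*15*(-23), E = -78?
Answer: -21425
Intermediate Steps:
h(T, W) = -3 + T (h(T, W) = (2 + T) - 5 = -3 + T)
r = 1281 (r = -3/7 + (-26*15*(-23))/7 = -3/7 + (-390*(-23))/7 = -3/7 + (1/7)*8970 = -3/7 + 8970/7 = 1281)
M(w, Y) = (5 + w)**2
(-22715 + M(h(-5, 4), E)) + r = (-22715 + (5 + (-3 - 5))**2) + 1281 = (-22715 + (5 - 8)**2) + 1281 = (-22715 + (-3)**2) + 1281 = (-22715 + 9) + 1281 = -22706 + 1281 = -21425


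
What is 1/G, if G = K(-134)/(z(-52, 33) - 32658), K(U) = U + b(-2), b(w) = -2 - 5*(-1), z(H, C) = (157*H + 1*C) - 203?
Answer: 40992/131 ≈ 312.92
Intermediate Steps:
z(H, C) = -203 + C + 157*H (z(H, C) = (157*H + C) - 203 = (C + 157*H) - 203 = -203 + C + 157*H)
b(w) = 3 (b(w) = -2 + 5 = 3)
K(U) = 3 + U (K(U) = U + 3 = 3 + U)
G = 131/40992 (G = (3 - 134)/((-203 + 33 + 157*(-52)) - 32658) = -131/((-203 + 33 - 8164) - 32658) = -131/(-8334 - 32658) = -131/(-40992) = -131*(-1/40992) = 131/40992 ≈ 0.0031957)
1/G = 1/(131/40992) = 40992/131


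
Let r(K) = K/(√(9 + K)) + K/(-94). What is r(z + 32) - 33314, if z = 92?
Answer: -1565820/47 + 124*√133/133 ≈ -33305.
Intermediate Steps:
r(K) = -K/94 + K/√(9 + K) (r(K) = K/√(9 + K) + K*(-1/94) = K/√(9 + K) - K/94 = -K/94 + K/√(9 + K))
r(z + 32) - 33314 = (-(92 + 32)/94 + (92 + 32)/√(9 + (92 + 32))) - 33314 = (-1/94*124 + 124/√(9 + 124)) - 33314 = (-62/47 + 124/√133) - 33314 = (-62/47 + 124*(√133/133)) - 33314 = (-62/47 + 124*√133/133) - 33314 = -1565820/47 + 124*√133/133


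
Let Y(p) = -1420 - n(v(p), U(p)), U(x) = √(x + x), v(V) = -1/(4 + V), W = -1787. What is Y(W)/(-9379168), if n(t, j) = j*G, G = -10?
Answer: 355/2344792 - 5*I*√3574/4689584 ≈ 0.0001514 - 6.374e-5*I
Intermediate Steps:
U(x) = √2*√x (U(x) = √(2*x) = √2*√x)
n(t, j) = -10*j (n(t, j) = j*(-10) = -10*j)
Y(p) = -1420 + 10*√2*√p (Y(p) = -1420 - (-10)*√2*√p = -1420 + 10*√2*√p)
Y(W)/(-9379168) = (-1420 + 10*√2*√(-1787))/(-9379168) = (-1420 + 10*√2*(I*√1787))*(-1/9379168) = (-1420 + 10*I*√3574)*(-1/9379168) = 355/2344792 - 5*I*√3574/4689584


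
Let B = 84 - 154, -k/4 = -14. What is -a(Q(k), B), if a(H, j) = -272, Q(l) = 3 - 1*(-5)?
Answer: 272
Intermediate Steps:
k = 56 (k = -4*(-14) = 56)
Q(l) = 8 (Q(l) = 3 + 5 = 8)
B = -70
-a(Q(k), B) = -1*(-272) = 272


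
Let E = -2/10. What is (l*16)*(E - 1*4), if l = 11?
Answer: -3696/5 ≈ -739.20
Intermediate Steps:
E = -⅕ (E = -2*⅒ = -⅕ ≈ -0.20000)
(l*16)*(E - 1*4) = (11*16)*(-⅕ - 1*4) = 176*(-⅕ - 4) = 176*(-21/5) = -3696/5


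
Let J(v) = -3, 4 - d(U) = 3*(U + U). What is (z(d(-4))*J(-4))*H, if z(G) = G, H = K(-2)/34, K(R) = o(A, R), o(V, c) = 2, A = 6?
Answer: -84/17 ≈ -4.9412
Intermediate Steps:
K(R) = 2
d(U) = 4 - 6*U (d(U) = 4 - 3*(U + U) = 4 - 3*2*U = 4 - 6*U)
H = 1/17 (H = 2/34 = 2*(1/34) = 1/17 ≈ 0.058824)
(z(d(-4))*J(-4))*H = ((4 - 6*(-4))*(-3))*(1/17) = ((4 + 24)*(-3))*(1/17) = (28*(-3))*(1/17) = -84*1/17 = -84/17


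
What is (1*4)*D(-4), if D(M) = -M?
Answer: 16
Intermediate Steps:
(1*4)*D(-4) = (1*4)*(-1*(-4)) = 4*4 = 16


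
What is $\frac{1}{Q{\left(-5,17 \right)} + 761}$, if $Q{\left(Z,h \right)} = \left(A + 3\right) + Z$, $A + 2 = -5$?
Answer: $\frac{1}{752} \approx 0.0013298$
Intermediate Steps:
$A = -7$ ($A = -2 - 5 = -7$)
$Q{\left(Z,h \right)} = -4 + Z$ ($Q{\left(Z,h \right)} = \left(-7 + 3\right) + Z = -4 + Z$)
$\frac{1}{Q{\left(-5,17 \right)} + 761} = \frac{1}{\left(-4 - 5\right) + 761} = \frac{1}{-9 + 761} = \frac{1}{752}$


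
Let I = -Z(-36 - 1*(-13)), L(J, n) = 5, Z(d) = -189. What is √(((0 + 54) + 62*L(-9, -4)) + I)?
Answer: √553 ≈ 23.516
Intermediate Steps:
I = 189 (I = -1*(-189) = 189)
√(((0 + 54) + 62*L(-9, -4)) + I) = √(((0 + 54) + 62*5) + 189) = √((54 + 310) + 189) = √(364 + 189) = √553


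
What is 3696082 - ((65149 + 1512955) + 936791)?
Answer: 1181187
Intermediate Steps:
3696082 - ((65149 + 1512955) + 936791) = 3696082 - (1578104 + 936791) = 3696082 - 1*2514895 = 3696082 - 2514895 = 1181187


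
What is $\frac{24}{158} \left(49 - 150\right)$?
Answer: $- \frac{1212}{79} \approx -15.342$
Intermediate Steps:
$\frac{24}{158} \left(49 - 150\right) = 24 \cdot \frac{1}{158} \left(-101\right) = \frac{12}{79} \left(-101\right) = - \frac{1212}{79}$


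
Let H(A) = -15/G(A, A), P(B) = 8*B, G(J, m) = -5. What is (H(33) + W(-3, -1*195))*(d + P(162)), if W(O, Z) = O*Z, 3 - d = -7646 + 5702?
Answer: 1906884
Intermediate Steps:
d = 1947 (d = 3 - (-7646 + 5702) = 3 - 1*(-1944) = 3 + 1944 = 1947)
H(A) = 3 (H(A) = -15/(-5) = -15*(-⅕) = 3)
(H(33) + W(-3, -1*195))*(d + P(162)) = (3 - (-3)*195)*(1947 + 8*162) = (3 - 3*(-195))*(1947 + 1296) = (3 + 585)*3243 = 588*3243 = 1906884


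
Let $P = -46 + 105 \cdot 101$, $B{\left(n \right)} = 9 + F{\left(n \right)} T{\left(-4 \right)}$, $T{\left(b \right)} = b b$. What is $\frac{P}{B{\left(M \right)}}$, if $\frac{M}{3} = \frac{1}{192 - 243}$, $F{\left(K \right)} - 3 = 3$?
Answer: $\frac{10559}{105} \approx 100.56$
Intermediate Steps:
$F{\left(K \right)} = 6$ ($F{\left(K \right)} = 3 + 3 = 6$)
$T{\left(b \right)} = b^{2}$
$M = - \frac{1}{17}$ ($M = \frac{3}{192 - 243} = \frac{3}{-51} = 3 \left(- \frac{1}{51}\right) = - \frac{1}{17} \approx -0.058824$)
$B{\left(n \right)} = 105$ ($B{\left(n \right)} = 9 + 6 \left(-4\right)^{2} = 9 + 6 \cdot 16 = 9 + 96 = 105$)
$P = 10559$ ($P = -46 + 10605 = 10559$)
$\frac{P}{B{\left(M \right)}} = \frac{10559}{105}$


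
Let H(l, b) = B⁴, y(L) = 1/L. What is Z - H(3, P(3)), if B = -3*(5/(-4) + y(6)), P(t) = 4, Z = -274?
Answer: -98705/256 ≈ -385.57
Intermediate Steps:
B = 13/4 (B = -3*(5/(-4) + 1/6) = -3*(5*(-¼) + ⅙) = -3*(-5/4 + ⅙) = -3*(-13/12) = 13/4 ≈ 3.2500)
H(l, b) = 28561/256 (H(l, b) = (13/4)⁴ = 28561/256)
Z - H(3, P(3)) = -274 - 1*28561/256 = -274 - 28561/256 = -98705/256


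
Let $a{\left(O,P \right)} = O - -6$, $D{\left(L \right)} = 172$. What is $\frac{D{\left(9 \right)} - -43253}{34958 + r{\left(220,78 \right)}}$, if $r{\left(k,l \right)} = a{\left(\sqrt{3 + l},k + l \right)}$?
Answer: $\frac{43425}{34973} \approx 1.2417$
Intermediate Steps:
$a{\left(O,P \right)} = 6 + O$ ($a{\left(O,P \right)} = O + 6 = 6 + O$)
$r{\left(k,l \right)} = 6 + \sqrt{3 + l}$
$\frac{D{\left(9 \right)} - -43253}{34958 + r{\left(220,78 \right)}} = \frac{172 - -43253}{34958 + \left(6 + \sqrt{3 + 78}\right)} = \frac{172 + 43253}{34958 + \left(6 + \sqrt{81}\right)} = \frac{43425}{34958 + \left(6 + 9\right)} = \frac{43425}{34958 + 15} = \frac{43425}{34973}$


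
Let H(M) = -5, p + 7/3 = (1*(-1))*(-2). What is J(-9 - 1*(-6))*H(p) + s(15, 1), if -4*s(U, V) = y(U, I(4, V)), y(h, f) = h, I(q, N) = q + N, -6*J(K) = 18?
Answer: 45/4 ≈ 11.250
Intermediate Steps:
J(K) = -3 (J(K) = -⅙*18 = -3)
I(q, N) = N + q
s(U, V) = -U/4
p = -⅓ (p = -7/3 + (1*(-1))*(-2) = -7/3 - 1*(-2) = -7/3 + 2 = -⅓ ≈ -0.33333)
J(-9 - 1*(-6))*H(p) + s(15, 1) = -3*(-5) - ¼*15 = 15 - 15/4 = 45/4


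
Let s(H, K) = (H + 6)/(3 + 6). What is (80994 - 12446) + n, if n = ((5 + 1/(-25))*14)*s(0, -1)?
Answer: 5144572/75 ≈ 68594.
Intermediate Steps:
s(H, K) = 2/3 + H/9 (s(H, K) = (6 + H)/9 = (6 + H)*(1/9) = 2/3 + H/9)
n = 3472/75 (n = ((5 + 1/(-25))*14)*(2/3 + (1/9)*0) = ((5 - 1/25)*14)*(2/3 + 0) = ((124/25)*14)*(2/3) = (1736/25)*(2/3) = 3472/75 ≈ 46.293)
(80994 - 12446) + n = (80994 - 12446) + 3472/75 = 68548 + 3472/75 = 5144572/75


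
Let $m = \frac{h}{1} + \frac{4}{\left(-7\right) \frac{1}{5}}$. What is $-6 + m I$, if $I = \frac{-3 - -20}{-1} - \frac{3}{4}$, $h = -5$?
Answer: $\frac{3737}{28} \approx 133.46$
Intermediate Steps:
$m = - \frac{55}{7}$ ($m = - \frac{5}{1} + \frac{4}{\left(-7\right) \frac{1}{5}} = \left(-5\right) 1 + \frac{4}{\left(-7\right) \frac{1}{5}} = -5 + \frac{4}{- \frac{7}{5}} = -5 + 4 \left(- \frac{5}{7}\right) = -5 - \frac{20}{7} = - \frac{55}{7} \approx -7.8571$)
$I = - \frac{71}{4}$ ($I = \left(-3 + 20\right) \left(-1\right) - \frac{3}{4} = 17 \left(-1\right) - \frac{3}{4} = -17 - \frac{3}{4} = - \frac{71}{4} \approx -17.75$)
$-6 + m I = -6 - - \frac{3905}{28} = -6 + \frac{3905}{28} = \frac{3737}{28}$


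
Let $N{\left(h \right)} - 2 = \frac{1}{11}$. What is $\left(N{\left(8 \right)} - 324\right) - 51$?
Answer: $- \frac{4102}{11} \approx -372.91$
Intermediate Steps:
$N{\left(h \right)} = \frac{23}{11}$ ($N{\left(h \right)} = 2 + \frac{1}{11} = \frac{23}{11}$)
$\left(N{\left(8 \right)} - 324\right) - 51 = \left(\frac{23}{11} - 324\right) - 51 = - \frac{3541}{11} - 51 = - \frac{4102}{11}$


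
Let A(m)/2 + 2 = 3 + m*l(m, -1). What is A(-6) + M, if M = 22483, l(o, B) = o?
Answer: 22557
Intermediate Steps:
A(m) = 2 + 2*m² (A(m) = -4 + 2*(3 + m*m) = -4 + 2*(3 + m²) = -4 + (6 + 2*m²) = 2 + 2*m²)
A(-6) + M = (2 + 2*(-6)²) + 22483 = (2 + 2*36) + 22483 = (2 + 72) + 22483 = 74 + 22483 = 22557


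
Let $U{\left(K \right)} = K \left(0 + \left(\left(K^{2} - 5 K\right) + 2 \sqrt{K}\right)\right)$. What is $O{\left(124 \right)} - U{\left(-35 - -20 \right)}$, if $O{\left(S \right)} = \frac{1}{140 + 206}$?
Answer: $\frac{1557001}{346} + 30 i \sqrt{15} \approx 4500.0 + 116.19 i$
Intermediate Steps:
$O{\left(S \right)} = \frac{1}{346}$
$U{\left(K \right)} = K \left(K^{2} - 5 K + 2 \sqrt{K}\right)$ ($U{\left(K \right)} = K \left(0 + \left(K^{2} - 5 K + 2 \sqrt{K}\right)\right) = K \left(K^{2} - 5 K + 2 \sqrt{K}\right)$)
$O{\left(124 \right)} - U{\left(-35 - -20 \right)} = \frac{1}{346} - \left(\left(-35 - -20\right)^{3} - 5 \left(-35 - -20\right)^{2} + 2 \left(-35 - -20\right)^{\frac{3}{2}}\right) = \frac{1}{346} - \left(\left(-35 + 20\right)^{3} - 5 \left(-35 + 20\right)^{2} + 2 \left(-35 + 20\right)^{\frac{3}{2}}\right) = \frac{1}{346} - \left(\left(-15\right)^{3} - 5 \left(-15\right)^{2} + 2 \left(-15\right)^{\frac{3}{2}}\right) = \frac{1}{346} - \left(-3375 - 1125 + 2 \left(- 15 i \sqrt{15}\right)\right) = \frac{1}{346} - \left(-3375 - 1125 - 30 i \sqrt{15}\right) = \frac{1}{346} - \left(-4500 - 30 i \sqrt{15}\right) = \frac{1}{346} + \left(4500 + 30 i \sqrt{15}\right) = \frac{1557001}{346} + 30 i \sqrt{15}$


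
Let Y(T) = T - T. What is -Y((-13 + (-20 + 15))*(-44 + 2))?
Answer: 0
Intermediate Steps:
Y(T) = 0
-Y((-13 + (-20 + 15))*(-44 + 2)) = -1*0 = 0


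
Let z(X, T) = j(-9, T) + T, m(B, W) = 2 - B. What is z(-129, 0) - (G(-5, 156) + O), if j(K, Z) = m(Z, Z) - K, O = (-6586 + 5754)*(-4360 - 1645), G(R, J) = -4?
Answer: -4996145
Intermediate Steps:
O = 4996160 (O = -832*(-6005) = 4996160)
j(K, Z) = 2 - K - Z (j(K, Z) = (2 - Z) - K = 2 - K - Z)
z(X, T) = 11 (z(X, T) = (2 - 1*(-9) - T) + T = (2 + 9 - T) + T = (11 - T) + T = 11)
z(-129, 0) - (G(-5, 156) + O) = 11 - (-4 + 4996160) = 11 - 1*4996156 = 11 - 4996156 = -4996145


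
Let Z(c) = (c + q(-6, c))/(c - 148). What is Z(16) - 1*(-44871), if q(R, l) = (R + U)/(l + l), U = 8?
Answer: 94767295/2112 ≈ 44871.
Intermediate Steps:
q(R, l) = (8 + R)/(2*l) (q(R, l) = (R + 8)/(l + l) = (8 + R)/((2*l)) = (8 + R)*(1/(2*l)) = (8 + R)/(2*l))
Z(c) = (c + 1/c)/(-148 + c) (Z(c) = (c + (8 - 6)/(2*c))/(c - 148) = (c + (½)*2/c)/(-148 + c) = (c + 1/c)/(-148 + c))
Z(16) - 1*(-44871) = (1 + 16²)/(16*(-148 + 16)) - 1*(-44871) = (1/16)*(1 + 256)/(-132) + 44871 = (1/16)*(-1/132)*257 + 44871 = -257/2112 + 44871 = 94767295/2112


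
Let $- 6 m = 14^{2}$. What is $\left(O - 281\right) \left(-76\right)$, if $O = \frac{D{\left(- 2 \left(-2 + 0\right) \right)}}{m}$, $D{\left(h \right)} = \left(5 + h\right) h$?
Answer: $\frac{1050548}{49} \approx 21440.0$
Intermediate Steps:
$m = - \frac{98}{3}$ ($m = - \frac{14^{2}}{6} = \left(- \frac{1}{6}\right) 196 = - \frac{98}{3} \approx -32.667$)
$D{\left(h \right)} = h \left(5 + h\right)$
$O = - \frac{54}{49}$ ($O = \frac{- 2 \left(-2 + 0\right) \left(5 - 2 \left(-2 + 0\right)\right)}{- \frac{98}{3}} = \left(-2\right) \left(-2\right) \left(5 - -4\right) \left(- \frac{3}{98}\right) = 4 \left(5 + 4\right) \left(- \frac{3}{98}\right) = 4 \cdot 9 \left(- \frac{3}{98}\right) = 36 \left(- \frac{3}{98}\right) = - \frac{54}{49} \approx -1.102$)
$\left(O - 281\right) \left(-76\right) = \left(- \frac{54}{49} - 281\right) \left(-76\right) = \left(- \frac{13823}{49}\right) \left(-76\right) = \frac{1050548}{49}$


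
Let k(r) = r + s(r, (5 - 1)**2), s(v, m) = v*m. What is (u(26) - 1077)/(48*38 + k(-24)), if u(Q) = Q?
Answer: -1051/1416 ≈ -0.74223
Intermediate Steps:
s(v, m) = m*v
k(r) = 17*r (k(r) = r + (5 - 1)**2*r = r + 4**2*r = r + 16*r = 17*r)
(u(26) - 1077)/(48*38 + k(-24)) = (26 - 1077)/(48*38 + 17*(-24)) = -1051/(1824 - 408) = -1051/1416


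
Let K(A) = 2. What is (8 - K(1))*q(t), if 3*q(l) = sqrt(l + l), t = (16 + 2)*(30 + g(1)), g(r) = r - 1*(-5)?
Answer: 72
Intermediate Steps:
g(r) = 5 + r (g(r) = r + 5 = 5 + r)
t = 648 (t = (16 + 2)*(30 + (5 + 1)) = 18*(30 + 6) = 18*36 = 648)
q(l) = sqrt(2)*sqrt(l)/3 (q(l) = sqrt(l + l)/3 = sqrt(2*l)/3 = (sqrt(2)*sqrt(l))/3 = sqrt(2)*sqrt(l)/3)
(8 - K(1))*q(t) = (8 - 1*2)*(sqrt(2)*sqrt(648)/3) = (8 - 2)*(sqrt(2)*(18*sqrt(2))/3) = 6*12 = 72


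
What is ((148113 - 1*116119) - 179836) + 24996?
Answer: -122846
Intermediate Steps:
((148113 - 1*116119) - 179836) + 24996 = ((148113 - 116119) - 179836) + 24996 = (31994 - 179836) + 24996 = -147842 + 24996 = -122846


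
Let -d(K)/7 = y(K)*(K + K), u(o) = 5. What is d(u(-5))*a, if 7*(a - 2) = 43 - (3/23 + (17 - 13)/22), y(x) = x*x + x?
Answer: -4302600/253 ≈ -17006.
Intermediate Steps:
y(x) = x + x² (y(x) = x² + x = x + x²)
d(K) = -14*K²*(1 + K) (d(K) = -7*K*(1 + K)*(K + K) = -7*K*(1 + K)*2*K = -14*K²*(1 + K))
a = 14342/1771 (a = 2 + (43 - (3/23 + (17 - 13)/22))/7 = 2 + (43 - (3*(1/23) + 4*(1/22)))/7 = 2 + (43 - (3/23 + 2/11))/7 = 2 + (43 - 1*79/253)/7 = 2 + (43 - 79/253)/7 = 2 + (⅐)*(10800/253) = 2 + 10800/1771 = 14342/1771 ≈ 8.0983)
d(u(-5))*a = (14*5²*(-1 - 1*5))*(14342/1771) = (14*25*(-1 - 5))*(14342/1771) = (14*25*(-6))*(14342/1771) = -2100*14342/1771 = -4302600/253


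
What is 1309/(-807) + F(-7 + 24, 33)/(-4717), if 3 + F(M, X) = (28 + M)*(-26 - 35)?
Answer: -3956917/3806619 ≈ -1.0395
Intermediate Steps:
F(M, X) = -1711 - 61*M (F(M, X) = -3 + (28 + M)*(-26 - 35) = -3 + (28 + M)*(-61) = -3 + (-1708 - 61*M) = -1711 - 61*M)
1309/(-807) + F(-7 + 24, 33)/(-4717) = 1309/(-807) + (-1711 - 61*(-7 + 24))/(-4717) = 1309*(-1/807) + (-1711 - 61*17)*(-1/4717) = -1309/807 + (-1711 - 1037)*(-1/4717) = -1309/807 - 2748*(-1/4717) = -1309/807 + 2748/4717 = -3956917/3806619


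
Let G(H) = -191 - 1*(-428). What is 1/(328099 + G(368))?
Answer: 1/328336 ≈ 3.0457e-6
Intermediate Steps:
G(H) = 237 (G(H) = -191 + 428 = 237)
1/(328099 + G(368)) = 1/(328099 + 237) = 1/328336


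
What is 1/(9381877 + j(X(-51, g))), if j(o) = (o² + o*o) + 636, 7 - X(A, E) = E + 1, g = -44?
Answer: 1/9387513 ≈ 1.0652e-7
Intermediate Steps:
X(A, E) = 6 - E (X(A, E) = 7 - (E + 1) = 7 - (1 + E) = 7 + (-1 - E) = 6 - E)
j(o) = 636 + 2*o² (j(o) = (o² + o²) + 636 = 2*o² + 636 = 636 + 2*o²)
1/(9381877 + j(X(-51, g))) = 1/(9381877 + (636 + 2*(6 - 1*(-44))²)) = 1/(9381877 + (636 + 2*(6 + 44)²)) = 1/(9381877 + (636 + 2*50²)) = 1/(9381877 + (636 + 2*2500)) = 1/(9381877 + (636 + 5000)) = 1/(9381877 + 5636) = 1/9387513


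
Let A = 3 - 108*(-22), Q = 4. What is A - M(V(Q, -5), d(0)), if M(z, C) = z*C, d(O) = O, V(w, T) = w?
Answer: 2379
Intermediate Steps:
A = 2379 (A = 3 + 2376 = 2379)
M(z, C) = C*z
A - M(V(Q, -5), d(0)) = 2379 - 0*4 = 2379 - 1*0 = 2379 + 0 = 2379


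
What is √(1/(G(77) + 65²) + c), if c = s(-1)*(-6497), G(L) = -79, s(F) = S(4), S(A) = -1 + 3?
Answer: I*√223357967958/4146 ≈ 113.99*I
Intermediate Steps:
S(A) = 2
s(F) = 2
c = -12994 (c = 2*(-6497) = -12994)
√(1/(G(77) + 65²) + c) = √(1/(-79 + 65²) - 12994) = √(1/(-79 + 4225) - 12994) = √(1/4146 - 12994) = √(-53873123/4146) = I*√223357967958/4146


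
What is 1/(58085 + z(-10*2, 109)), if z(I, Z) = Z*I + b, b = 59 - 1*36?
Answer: 1/55928 ≈ 1.7880e-5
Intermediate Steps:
b = 23 (b = 59 - 36 = 23)
z(I, Z) = 23 + I*Z (z(I, Z) = Z*I + 23 = I*Z + 23 = 23 + I*Z)
1/(58085 + z(-10*2, 109)) = 1/(58085 + (23 - 10*2*109)) = 1/(58085 + (23 - 20*109)) = 1/(58085 + (23 - 2180)) = 1/(58085 - 2157) = 1/55928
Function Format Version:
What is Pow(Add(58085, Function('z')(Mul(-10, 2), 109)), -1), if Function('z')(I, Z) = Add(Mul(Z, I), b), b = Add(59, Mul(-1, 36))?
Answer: Rational(1, 55928) ≈ 1.7880e-5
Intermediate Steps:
b = 23 (b = Add(59, -36) = 23)
Function('z')(I, Z) = Add(23, Mul(I, Z)) (Function('z')(I, Z) = Add(Mul(Z, I), 23) = Add(Mul(I, Z), 23) = Add(23, Mul(I, Z)))
Pow(Add(58085, Function('z')(Mul(-10, 2), 109)), -1) = Pow(Add(58085, Add(23, Mul(Mul(-10, 2), 109))), -1) = Pow(Add(58085, Add(23, Mul(-20, 109))), -1) = Pow(Add(58085, Add(23, -2180)), -1) = Pow(Add(58085, -2157), -1) = Pow(55928, -1) = Rational(1, 55928)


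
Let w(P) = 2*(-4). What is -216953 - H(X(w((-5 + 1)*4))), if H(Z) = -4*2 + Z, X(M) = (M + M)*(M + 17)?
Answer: -216801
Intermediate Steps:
w(P) = -8
X(M) = 2*M*(17 + M) (X(M) = (2*M)*(17 + M) = 2*M*(17 + M))
H(Z) = -8 + Z
-216953 - H(X(w((-5 + 1)*4))) = -216953 - (-8 + 2*(-8)*(17 - 8)) = -216953 - (-8 + 2*(-8)*9) = -216953 - (-8 - 144) = -216953 - 1*(-152) = -216953 + 152 = -216801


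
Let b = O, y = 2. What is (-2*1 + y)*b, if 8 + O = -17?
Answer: 0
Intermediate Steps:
O = -25 (O = -8 - 17 = -25)
b = -25
(-2*1 + y)*b = (-2*1 + 2)*(-25) = (-2 + 2)*(-25) = 0*(-25) = 0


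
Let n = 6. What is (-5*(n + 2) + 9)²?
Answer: 961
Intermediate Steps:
(-5*(n + 2) + 9)² = (-5*(6 + 2) + 9)² = (-5*8 + 9)² = (-40 + 9)² = (-31)² = 961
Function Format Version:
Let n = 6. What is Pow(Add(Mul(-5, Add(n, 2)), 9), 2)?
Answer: 961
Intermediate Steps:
Pow(Add(Mul(-5, Add(n, 2)), 9), 2) = Pow(Add(Mul(-5, Add(6, 2)), 9), 2) = Pow(Add(Mul(-5, 8), 9), 2) = Pow(Add(-40, 9), 2) = Pow(-31, 2) = 961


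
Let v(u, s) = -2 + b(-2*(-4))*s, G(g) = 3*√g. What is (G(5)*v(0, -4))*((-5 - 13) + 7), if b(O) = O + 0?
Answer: 1122*√5 ≈ 2508.9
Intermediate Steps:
b(O) = O
v(u, s) = -2 + 8*s (v(u, s) = -2 + (-2*(-4))*s = -2 + 8*s)
(G(5)*v(0, -4))*((-5 - 13) + 7) = ((3*√5)*(-2 + 8*(-4)))*((-5 - 13) + 7) = ((3*√5)*(-2 - 32))*(-18 + 7) = ((3*√5)*(-34))*(-11) = -102*√5*(-11) = 1122*√5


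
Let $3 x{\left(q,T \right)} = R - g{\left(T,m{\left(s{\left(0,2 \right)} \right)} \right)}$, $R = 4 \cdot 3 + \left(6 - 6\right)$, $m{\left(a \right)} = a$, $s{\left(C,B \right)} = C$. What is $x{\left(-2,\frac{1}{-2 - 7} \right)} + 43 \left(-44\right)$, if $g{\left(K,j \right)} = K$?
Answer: $- \frac{50975}{27} \approx -1888.0$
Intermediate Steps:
$R = 12$ ($R = 12 + \left(6 - 6\right) = 12 + 0 = 12$)
$x{\left(q,T \right)} = 4 - \frac{T}{3}$ ($x{\left(q,T \right)} = \frac{12 - T}{3} = 4 - \frac{T}{3}$)
$x{\left(-2,\frac{1}{-2 - 7} \right)} + 43 \left(-44\right) = \left(4 - \frac{1}{3 \left(-2 - 7\right)}\right) + 43 \left(-44\right) = \left(4 - \frac{1}{3 \left(-9\right)}\right) - 1892 = \left(4 - - \frac{1}{27}\right) - 1892 = \left(4 + \frac{1}{27}\right) - 1892 = \frac{109}{27} - 1892 = - \frac{50975}{27}$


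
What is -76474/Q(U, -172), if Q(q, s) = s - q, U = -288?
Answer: -38237/58 ≈ -659.26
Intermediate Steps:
-76474/Q(U, -172) = -76474/(-172 - 1*(-288)) = -76474/(-172 + 288) = -76474/116 = -76474*1/116 = -38237/58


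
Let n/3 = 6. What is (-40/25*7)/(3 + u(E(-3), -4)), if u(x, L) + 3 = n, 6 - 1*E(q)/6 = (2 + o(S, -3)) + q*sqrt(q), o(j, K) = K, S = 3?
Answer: -28/45 ≈ -0.62222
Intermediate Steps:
n = 18 (n = 3*6 = 18)
E(q) = 42 - 6*q**(3/2) (E(q) = 36 - 6*((2 - 3) + q*sqrt(q)) = 36 - 6*(-1 + q**(3/2)) = 36 + (6 - 6*q**(3/2)) = 42 - 6*q**(3/2))
u(x, L) = 15 (u(x, L) = -3 + 18 = 15)
(-40/25*7)/(3 + u(E(-3), -4)) = (-40/25*7)/(3 + 15) = (-40*1/25*7)/18 = -8/5*7*(1/18) = -56/5*1/18 = -28/45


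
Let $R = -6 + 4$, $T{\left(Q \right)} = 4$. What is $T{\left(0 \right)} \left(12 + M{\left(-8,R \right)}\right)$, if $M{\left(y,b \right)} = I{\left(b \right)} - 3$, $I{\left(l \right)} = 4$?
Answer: $52$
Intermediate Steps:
$R = -2$
$M{\left(y,b \right)} = 1$ ($M{\left(y,b \right)} = 4 - 3 = 1$)
$T{\left(0 \right)} \left(12 + M{\left(-8,R \right)}\right) = 4 \left(12 + 1\right) = 4 \cdot 13 = 52$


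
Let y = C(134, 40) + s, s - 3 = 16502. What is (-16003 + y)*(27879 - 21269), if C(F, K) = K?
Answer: 3582620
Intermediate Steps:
s = 16505 (s = 3 + 16502 = 16505)
y = 16545 (y = 40 + 16505 = 16545)
(-16003 + y)*(27879 - 21269) = (-16003 + 16545)*(27879 - 21269) = 542*6610 = 3582620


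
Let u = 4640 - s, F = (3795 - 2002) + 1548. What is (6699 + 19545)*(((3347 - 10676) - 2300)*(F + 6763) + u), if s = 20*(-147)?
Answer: -2553116991984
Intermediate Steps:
F = 3341 (F = 1793 + 1548 = 3341)
s = -2940
u = 7580 (u = 4640 - 1*(-2940) = 4640 + 2940 = 7580)
(6699 + 19545)*(((3347 - 10676) - 2300)*(F + 6763) + u) = (6699 + 19545)*(((3347 - 10676) - 2300)*(3341 + 6763) + 7580) = 26244*((-7329 - 2300)*10104 + 7580) = 26244*(-9629*10104 + 7580) = 26244*(-97291416 + 7580) = 26244*(-97283836) = -2553116991984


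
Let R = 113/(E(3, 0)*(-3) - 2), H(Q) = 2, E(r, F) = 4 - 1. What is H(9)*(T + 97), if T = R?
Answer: 1908/11 ≈ 173.45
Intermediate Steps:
E(r, F) = 3
R = -113/11 (R = 113/(3*(-3) - 2) = 113/(-9 - 2) = 113/(-11) = 113*(-1/11) = -113/11 ≈ -10.273)
T = -113/11 ≈ -10.273
H(9)*(T + 97) = 2*(-113/11 + 97) = 2*(954/11) = 1908/11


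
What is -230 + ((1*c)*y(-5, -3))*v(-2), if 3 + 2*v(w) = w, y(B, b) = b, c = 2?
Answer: -215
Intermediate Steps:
v(w) = -3/2 + w/2
-230 + ((1*c)*y(-5, -3))*v(-2) = -230 + ((1*2)*(-3))*(-3/2 + (½)*(-2)) = -230 + (2*(-3))*(-3/2 - 1) = -230 - 6*(-5/2) = -230 + 15 = -215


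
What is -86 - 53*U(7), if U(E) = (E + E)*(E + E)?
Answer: -10474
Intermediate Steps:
U(E) = 4*E² (U(E) = (2*E)*(2*E) = 4*E²)
-86 - 53*U(7) = -86 - 212*7² = -86 - 212*49 = -86 - 53*196 = -86 - 10388 = -10474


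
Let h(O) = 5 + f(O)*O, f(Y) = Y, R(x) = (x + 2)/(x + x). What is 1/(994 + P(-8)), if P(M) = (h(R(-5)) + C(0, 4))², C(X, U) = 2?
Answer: 10000/10442681 ≈ 0.00095761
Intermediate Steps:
R(x) = (2 + x)/(2*x) (R(x) = (2 + x)/((2*x)) = (2 + x)*(1/(2*x)) = (2 + x)/(2*x))
h(O) = 5 + O² (h(O) = 5 + O*O = 5 + O²)
P(M) = 502681/10000 (P(M) = ((5 + ((½)*(2 - 5)/(-5))²) + 2)² = ((5 + ((½)*(-⅕)*(-3))²) + 2)² = ((5 + (3/10)²) + 2)² = ((5 + 9/100) + 2)² = (509/100 + 2)² = (709/100)² = 502681/10000)
1/(994 + P(-8)) = 1/(994 + 502681/10000) = 1/(10442681/10000) = 10000/10442681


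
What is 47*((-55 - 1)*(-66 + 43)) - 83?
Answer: 60453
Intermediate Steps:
47*((-55 - 1)*(-66 + 43)) - 83 = 47*(-56*(-23)) - 83 = 47*1288 - 83 = 60536 - 83 = 60453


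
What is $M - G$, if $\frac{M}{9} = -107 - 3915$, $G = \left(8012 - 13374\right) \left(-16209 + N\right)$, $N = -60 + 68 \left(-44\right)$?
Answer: $-103313680$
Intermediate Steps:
$N = -3052$ ($N = -60 - 2992 = -3052$)
$G = 103277482$ ($G = \left(8012 - 13374\right) \left(-16209 - 3052\right) = \left(-5362\right) \left(-19261\right) = 103277482$)
$M = -36198$ ($M = 9 \left(-107 - 3915\right) = 9 \left(-4022\right) = -36198$)
$M - G = -36198 - 103277482 = -103313680$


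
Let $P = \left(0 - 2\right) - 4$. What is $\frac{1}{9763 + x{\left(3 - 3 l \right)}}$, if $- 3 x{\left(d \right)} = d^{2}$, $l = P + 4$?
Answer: $\frac{1}{9736} \approx 0.00010271$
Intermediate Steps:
$P = -6$ ($P = -2 - 4 = -6$)
$l = -2$ ($l = -6 + 4 = -2$)
$x{\left(d \right)} = - \frac{d^{2}}{3}$
$\frac{1}{9763 + x{\left(3 - 3 l \right)}} = \frac{1}{9763 - \frac{\left(3 - -6\right)^{2}}{3}} = \frac{1}{9763 - \frac{\left(3 + 6\right)^{2}}{3}} = \frac{1}{9763 - \frac{9^{2}}{3}} = \frac{1}{9763 - 27} = \frac{1}{9736}$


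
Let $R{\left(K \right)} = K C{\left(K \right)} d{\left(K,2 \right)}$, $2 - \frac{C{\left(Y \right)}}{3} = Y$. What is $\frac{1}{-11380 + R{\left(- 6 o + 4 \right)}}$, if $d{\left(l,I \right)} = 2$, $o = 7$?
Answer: $- \frac{1}{20500} \approx -4.878 \cdot 10^{-5}$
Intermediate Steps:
$C{\left(Y \right)} = 6 - 3 Y$
$R{\left(K \right)} = 2 K \left(6 - 3 K\right)$ ($R{\left(K \right)} = K \left(6 - 3 K\right) 2 = 2 K \left(6 - 3 K\right)$)
$\frac{1}{-11380 + R{\left(- 6 o + 4 \right)}} = \frac{1}{-11380 + 6 \left(\left(-6\right) 7 + 4\right) \left(2 - \left(\left(-6\right) 7 + 4\right)\right)} = \frac{1}{-11380 + 6 \left(-42 + 4\right) \left(2 - \left(-42 + 4\right)\right)} = \frac{1}{-11380 + 6 \left(-38\right) \left(2 - -38\right)} = \frac{1}{-11380 + 6 \left(-38\right) \left(2 + 38\right)} = \frac{1}{-11380 + 6 \left(-38\right) 40} = \frac{1}{-11380 - 9120} = \frac{1}{-20500} = - \frac{1}{20500}$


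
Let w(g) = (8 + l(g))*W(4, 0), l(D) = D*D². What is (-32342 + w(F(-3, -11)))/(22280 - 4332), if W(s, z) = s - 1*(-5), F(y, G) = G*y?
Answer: 291163/17948 ≈ 16.223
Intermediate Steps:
l(D) = D³
W(s, z) = 5 + s (W(s, z) = s + 5 = 5 + s)
w(g) = 72 + 9*g³ (w(g) = (8 + g³)*(5 + 4) = (8 + g³)*9 = 72 + 9*g³)
(-32342 + w(F(-3, -11)))/(22280 - 4332) = (-32342 + (72 + 9*(-11*(-3))³))/(22280 - 4332) = (-32342 + (72 + 9*33³))/17948 = (-32342 + (72 + 9*35937))*(1/17948) = (-32342 + (72 + 323433))*(1/17948) = (-32342 + 323505)*(1/17948) = 291163*(1/17948) = 291163/17948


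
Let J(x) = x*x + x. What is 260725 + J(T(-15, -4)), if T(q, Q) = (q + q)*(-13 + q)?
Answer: 967165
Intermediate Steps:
T(q, Q) = 2*q*(-13 + q) (T(q, Q) = (2*q)*(-13 + q) = 2*q*(-13 + q))
J(x) = x + x² (J(x) = x² + x = x + x²)
260725 + J(T(-15, -4)) = 260725 + (2*(-15)*(-13 - 15))*(1 + 2*(-15)*(-13 - 15)) = 260725 + (2*(-15)*(-28))*(1 + 2*(-15)*(-28)) = 260725 + 840*(1 + 840) = 260725 + 840*841 = 260725 + 706440 = 967165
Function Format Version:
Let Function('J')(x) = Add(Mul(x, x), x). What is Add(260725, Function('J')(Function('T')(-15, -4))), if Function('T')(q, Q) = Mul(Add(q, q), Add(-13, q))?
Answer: 967165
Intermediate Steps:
Function('T')(q, Q) = Mul(2, q, Add(-13, q)) (Function('T')(q, Q) = Mul(Mul(2, q), Add(-13, q)) = Mul(2, q, Add(-13, q)))
Function('J')(x) = Add(x, Pow(x, 2)) (Function('J')(x) = Add(Pow(x, 2), x) = Add(x, Pow(x, 2)))
Add(260725, Function('J')(Function('T')(-15, -4))) = Add(260725, Mul(Mul(2, -15, Add(-13, -15)), Add(1, Mul(2, -15, Add(-13, -15))))) = Add(260725, Mul(Mul(2, -15, -28), Add(1, Mul(2, -15, -28)))) = Add(260725, Mul(840, Add(1, 840))) = Add(260725, Mul(840, 841)) = Add(260725, 706440) = 967165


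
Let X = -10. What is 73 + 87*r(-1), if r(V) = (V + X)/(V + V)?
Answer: 1103/2 ≈ 551.50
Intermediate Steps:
r(V) = (-10 + V)/(2*V) (r(V) = (V - 10)/(V + V) = (-10 + V)/((2*V)) = (-10 + V)*(1/(2*V)) = (-10 + V)/(2*V))
73 + 87*r(-1) = 73 + 87*((1/2)*(-10 - 1)/(-1)) = 73 + 87*((1/2)*(-1)*(-11)) = 73 + 87*(11/2) = 73 + 957/2 = 1103/2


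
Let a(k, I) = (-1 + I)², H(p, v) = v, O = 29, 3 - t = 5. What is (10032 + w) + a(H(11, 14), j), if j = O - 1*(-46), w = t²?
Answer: 15512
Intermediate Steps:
t = -2 (t = 3 - 1*5 = 3 - 5 = -2)
w = 4 (w = (-2)² = 4)
j = 75 (j = 29 - 1*(-46) = 29 + 46 = 75)
(10032 + w) + a(H(11, 14), j) = (10032 + 4) + (-1 + 75)² = 10036 + 74² = 10036 + 5476 = 15512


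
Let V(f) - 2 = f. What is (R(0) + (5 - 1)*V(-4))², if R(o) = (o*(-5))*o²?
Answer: 64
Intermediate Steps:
V(f) = 2 + f
R(o) = -5*o³ (R(o) = (-5*o)*o² = -5*o³)
(R(0) + (5 - 1)*V(-4))² = (-5*0³ + (5 - 1)*(2 - 4))² = (-5*0 + 4*(-2))² = (0 - 8)² = (-8)² = 64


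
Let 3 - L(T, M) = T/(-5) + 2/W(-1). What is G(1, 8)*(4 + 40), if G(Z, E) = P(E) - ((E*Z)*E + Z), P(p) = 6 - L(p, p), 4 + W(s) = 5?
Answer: -13552/5 ≈ -2710.4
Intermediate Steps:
W(s) = 1 (W(s) = -4 + 5 = 1)
L(T, M) = 1 + T/5 (L(T, M) = 3 - (T/(-5) + 2/1) = 3 - (T*(-⅕) + 2*1) = 3 - (-T/5 + 2) = 3 - (2 - T/5) = 3 + (-2 + T/5) = 1 + T/5)
P(p) = 5 - p/5 (P(p) = 6 - (1 + p/5) = 6 + (-1 - p/5) = 5 - p/5)
G(Z, E) = 5 - Z - E/5 - Z*E² (G(Z, E) = (5 - E/5) - ((E*Z)*E + Z) = (5 - E/5) - (Z*E² + Z) = (5 - E/5) - (Z + Z*E²) = (5 - E/5) + (-Z - Z*E²) = 5 - Z - E/5 - Z*E²)
G(1, 8)*(4 + 40) = (5 - 1*1 - ⅕*8 - 1*1*8²)*(4 + 40) = (5 - 1 - 8/5 - 1*1*64)*44 = (5 - 1 - 8/5 - 64)*44 = -308/5*44 = -13552/5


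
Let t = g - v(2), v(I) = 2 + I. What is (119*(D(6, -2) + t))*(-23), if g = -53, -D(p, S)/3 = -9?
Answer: 82110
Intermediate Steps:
D(p, S) = 27 (D(p, S) = -3*(-9) = 27)
t = -57 (t = -53 - (2 + 2) = -53 - 1*4 = -53 - 4 = -57)
(119*(D(6, -2) + t))*(-23) = (119*(27 - 57))*(-23) = (119*(-30))*(-23) = -3570*(-23) = 82110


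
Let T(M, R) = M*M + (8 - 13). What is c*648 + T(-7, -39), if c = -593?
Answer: -384220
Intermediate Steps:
T(M, R) = -5 + M² (T(M, R) = M² - 5 = -5 + M²)
c*648 + T(-7, -39) = -593*648 + (-5 + (-7)²) = -384264 + (-5 + 49) = -384264 + 44 = -384220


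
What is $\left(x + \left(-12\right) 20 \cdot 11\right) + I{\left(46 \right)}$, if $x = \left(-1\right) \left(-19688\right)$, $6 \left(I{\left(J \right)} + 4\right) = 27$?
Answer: $\frac{34097}{2} \approx 17049.0$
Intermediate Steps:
$I{\left(J \right)} = \frac{1}{2}$ ($I{\left(J \right)} = -4 + \frac{1}{6} \cdot 27 = -4 + \frac{9}{2} = \frac{1}{2}$)
$x = 19688$
$\left(x + \left(-12\right) 20 \cdot 11\right) + I{\left(46 \right)} = \left(19688 + \left(-12\right) 20 \cdot 11\right) + \frac{1}{2} = \left(19688 - 2640\right) + \frac{1}{2} = 17048 + \frac{1}{2} = \frac{34097}{2}$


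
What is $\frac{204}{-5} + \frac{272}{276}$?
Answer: $- \frac{13736}{345} \approx -39.815$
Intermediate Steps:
$\frac{204}{-5} + \frac{272}{276} = 204 \left(- \frac{1}{5}\right) + 272 \cdot \frac{1}{276} = - \frac{204}{5} + \frac{68}{69} = - \frac{13736}{345}$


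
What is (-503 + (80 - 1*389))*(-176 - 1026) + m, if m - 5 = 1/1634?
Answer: 1594831387/1634 ≈ 9.7603e+5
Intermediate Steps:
m = 8171/1634 (m = 5 + 1/1634 = 8171/1634 ≈ 5.0006)
(-503 + (80 - 1*389))*(-176 - 1026) + m = (-503 + (80 - 1*389))*(-176 - 1026) + 8171/1634 = (-503 + (80 - 389))*(-1202) + 8171/1634 = (-503 - 309)*(-1202) + 8171/1634 = -812*(-1202) + 8171/1634 = 976024 + 8171/1634 = 1594831387/1634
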